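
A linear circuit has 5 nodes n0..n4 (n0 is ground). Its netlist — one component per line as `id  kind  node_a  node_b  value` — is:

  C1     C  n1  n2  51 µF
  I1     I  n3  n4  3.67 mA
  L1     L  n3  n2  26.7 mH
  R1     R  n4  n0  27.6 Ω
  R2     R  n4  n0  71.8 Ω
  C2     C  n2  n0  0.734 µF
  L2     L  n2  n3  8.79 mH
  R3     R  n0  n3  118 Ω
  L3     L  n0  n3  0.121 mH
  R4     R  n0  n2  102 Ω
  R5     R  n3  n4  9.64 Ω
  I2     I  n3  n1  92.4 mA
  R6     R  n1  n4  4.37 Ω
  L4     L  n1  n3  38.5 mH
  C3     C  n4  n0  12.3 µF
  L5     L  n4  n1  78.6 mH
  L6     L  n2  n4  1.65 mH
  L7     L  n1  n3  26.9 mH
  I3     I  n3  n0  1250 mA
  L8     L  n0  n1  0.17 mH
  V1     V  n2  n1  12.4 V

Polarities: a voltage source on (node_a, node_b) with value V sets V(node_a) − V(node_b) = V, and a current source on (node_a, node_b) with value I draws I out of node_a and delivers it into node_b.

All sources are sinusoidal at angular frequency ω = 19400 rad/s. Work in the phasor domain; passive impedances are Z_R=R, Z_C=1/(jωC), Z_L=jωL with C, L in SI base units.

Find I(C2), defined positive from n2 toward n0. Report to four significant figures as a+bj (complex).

0.01288+0.1685j A

MNA unknowns: 4 node voltages V₁..V_4 plus 1 source current (V1)
C1: Y=0.000+0.9894j on G[1,2]
I1: z[3]−=0.00367, z[4]+=0.00367
L1: Y=0.000-0.001931j on G[3,2]
R1: Y=0.03623+0.000j on G[4,0]
R2: Y=0.01393+0.000j on G[4,0]
C2: Y=0.000+0.01424j on G[2,0]
L2: Y=0.000-0.005864j on G[2,3]
R3: Y=0.008475+0.000j on G[0,3]
L3: Y=0.000-0.4260j on G[0,3]
R4: Y=0.009804+0.000j on G[0,2]
R5: Y=0.1037+0.000j on G[3,4]
I2: z[3]−=0.0924, z[1]+=0.0924
R6: Y=0.2288+0.000j on G[1,4]
L4: Y=0.000-0.001339j on G[1,3]
C3: Y=0.000+0.2386j on G[4,0]
L5: Y=0.000-0.0006558j on G[4,1]
L6: Y=0.000-0.03124j on G[2,4]
L7: Y=0.000-0.001916j on G[1,3]
I3: z[3]−=1.25, z[0]+=1.25
L8: Y=0.000-0.3032j on G[0,1]
V1: row V2−V1=12.4, i_V1 at 2,1
solve → V1=-0.5639-0.9048j, V2=11.84-0.9048j, V3=-0.2593-3.363j, V4=-1.377-1.674j
aux → i_V1=-0.1721-11.92j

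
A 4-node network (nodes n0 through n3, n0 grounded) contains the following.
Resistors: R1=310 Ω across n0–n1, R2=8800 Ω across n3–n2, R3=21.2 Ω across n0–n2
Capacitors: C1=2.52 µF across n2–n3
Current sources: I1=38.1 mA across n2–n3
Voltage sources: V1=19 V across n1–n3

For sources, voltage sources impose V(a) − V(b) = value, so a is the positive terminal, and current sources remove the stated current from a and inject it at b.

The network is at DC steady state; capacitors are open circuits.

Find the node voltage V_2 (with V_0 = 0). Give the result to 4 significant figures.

MNA unknowns: 3 node voltages V₁..V_3 plus 1 source current (V1)
R1: Y=0.003226 on G[0,1]
C1: Y=0.000 on G[2,3]
R2: Y=0.0001136 on G[3,2]
R3: Y=0.04717 on G[0,2]
I1: z[2]−=0.0381, z[3]+=0.0381
V1: row V1−V3=19, i_V1 at 1,3
solve → V1=12.03, V2=-0.8225, V3=-6.972
aux → i_V1=-0.03880

-0.8225 V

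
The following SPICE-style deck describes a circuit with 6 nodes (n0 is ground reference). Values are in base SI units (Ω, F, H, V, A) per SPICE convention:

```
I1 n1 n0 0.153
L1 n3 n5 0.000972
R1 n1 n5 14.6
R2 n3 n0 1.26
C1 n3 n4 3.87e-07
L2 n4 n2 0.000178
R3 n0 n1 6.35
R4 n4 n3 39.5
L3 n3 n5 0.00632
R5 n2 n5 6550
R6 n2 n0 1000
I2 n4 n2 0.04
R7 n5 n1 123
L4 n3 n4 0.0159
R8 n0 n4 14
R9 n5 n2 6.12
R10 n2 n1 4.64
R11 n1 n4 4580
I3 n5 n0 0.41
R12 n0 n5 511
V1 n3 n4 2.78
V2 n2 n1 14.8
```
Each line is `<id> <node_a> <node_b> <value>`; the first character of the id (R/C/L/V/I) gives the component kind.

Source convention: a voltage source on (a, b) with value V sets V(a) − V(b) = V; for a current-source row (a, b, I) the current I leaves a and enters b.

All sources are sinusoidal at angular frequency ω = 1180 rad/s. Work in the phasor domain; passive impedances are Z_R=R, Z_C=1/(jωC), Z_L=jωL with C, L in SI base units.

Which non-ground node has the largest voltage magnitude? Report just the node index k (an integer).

1

MNA unknowns: 5 node voltages V₁..V_5 plus 2 source currents (V1, V2)
I1: z[1]−=0.153, z[0]+=0.153
L1: Y=0.000-0.8719j on G[3,5]
R1: Y=0.06849+0.000j on G[1,5]
R2: Y=0.7937+0.000j on G[3,0]
C1: Y=0.000+0.0004567j on G[3,4]
L2: Y=0.000-4.761j on G[4,2]
R3: Y=0.1575+0.000j on G[0,1]
R4: Y=0.02532+0.000j on G[4,3]
L3: Y=0.000-0.1341j on G[3,5]
R5: Y=0.0001527+0.000j on G[2,5]
R6: Y=0.001000+0.000j on G[2,0]
I2: z[4]−=0.04, z[2]+=0.04
R7: Y=0.008130+0.000j on G[5,1]
L4: Y=0.000-0.05330j on G[3,4]
R8: Y=0.07143+0.000j on G[0,4]
R9: Y=0.1634+0.000j on G[5,2]
R10: Y=0.2155+0.000j on G[2,1]
R11: Y=0.0002183+0.000j on G[1,4]
I3: z[5]−=0.41, z[0]+=0.41
R12: Y=0.001957+0.000j on G[0,5]
V1: row V3−V4=2.78, i_V1 at 3,4
V2: row V2−V1=14.8, i_V2 at 2,1
solve → V1=-15.09+0.6905j, V2=-0.2923+0.6905j, V3=2.323-0.1217j, V4=-0.4572-0.1217j, V5=1.647-2.123j
aux → i_V1=-3.927+0.9233j, i_V2=-6.699+0.3245j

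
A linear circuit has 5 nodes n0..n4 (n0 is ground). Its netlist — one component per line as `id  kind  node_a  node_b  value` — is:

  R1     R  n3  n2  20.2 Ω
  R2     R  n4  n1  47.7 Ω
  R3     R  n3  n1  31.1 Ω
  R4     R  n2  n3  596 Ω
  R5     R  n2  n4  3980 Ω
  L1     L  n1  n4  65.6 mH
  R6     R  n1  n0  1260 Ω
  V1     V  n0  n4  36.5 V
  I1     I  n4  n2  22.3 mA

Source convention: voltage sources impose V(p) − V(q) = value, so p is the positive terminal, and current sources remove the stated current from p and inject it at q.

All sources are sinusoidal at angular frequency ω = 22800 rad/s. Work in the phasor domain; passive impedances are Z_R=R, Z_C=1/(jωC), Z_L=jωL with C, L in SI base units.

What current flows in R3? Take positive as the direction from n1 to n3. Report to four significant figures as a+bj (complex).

Apply KCL at each of the 4 non-ground nodes and solve the resulting linear system.
Node n1: branches {R2, R3, L1, R6} → V_1 = -34.19+0.07033j
Node n2: branches {R1, R4, R5, I1} → V_2 = -33.10+0.06945j
Node n3: branches {R1, R3, R4} → V_3 = -33.52+0.06979j
Node n4: branches {R2, R5, L1, V1, I1} → V_4 = -36.50+0.000j
Source currents: i(V1)=-0.02713+5.582e-05j

-0.02145+1.745e-05j A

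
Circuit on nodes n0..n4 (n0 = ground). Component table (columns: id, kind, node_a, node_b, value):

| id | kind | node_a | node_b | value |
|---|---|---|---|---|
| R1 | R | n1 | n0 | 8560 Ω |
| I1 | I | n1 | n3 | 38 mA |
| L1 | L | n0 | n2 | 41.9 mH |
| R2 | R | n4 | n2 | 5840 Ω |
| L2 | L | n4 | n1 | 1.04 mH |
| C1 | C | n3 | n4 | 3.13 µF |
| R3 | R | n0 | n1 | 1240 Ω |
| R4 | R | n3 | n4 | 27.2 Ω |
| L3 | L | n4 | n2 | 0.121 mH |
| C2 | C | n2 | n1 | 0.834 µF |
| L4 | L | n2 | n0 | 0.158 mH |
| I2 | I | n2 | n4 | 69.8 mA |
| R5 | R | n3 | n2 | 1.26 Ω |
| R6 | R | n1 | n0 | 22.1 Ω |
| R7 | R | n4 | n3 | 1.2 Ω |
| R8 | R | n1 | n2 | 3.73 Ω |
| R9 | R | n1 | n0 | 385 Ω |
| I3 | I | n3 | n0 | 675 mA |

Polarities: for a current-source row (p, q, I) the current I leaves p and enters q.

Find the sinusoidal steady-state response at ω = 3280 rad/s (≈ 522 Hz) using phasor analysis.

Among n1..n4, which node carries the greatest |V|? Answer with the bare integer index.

MNA unknowns: 4 node voltages V₁..V_4
R1: Y=0.0001168+0.000j on G[1,0]
I1: z[1]−=0.038, z[3]+=0.038
L1: Y=0.000-0.007276j on G[0,2]
R2: Y=0.0001712+0.000j on G[4,2]
L2: Y=0.000-0.2932j on G[4,1]
C1: Y=0.000+0.01027j on G[3,4]
R3: Y=0.0008065+0.000j on G[0,1]
R4: Y=0.03676+0.000j on G[3,4]
L3: Y=0.000-2.520j on G[4,2]
C2: Y=0.000+0.002736j on G[2,1]
L4: Y=0.000-1.930j on G[2,0]
I2: z[2]−=0.0698, z[4]+=0.0698
R5: Y=0.7937+0.000j on G[3,2]
R6: Y=0.04525+0.000j on G[1,0]
R7: Y=0.8333+0.000j on G[4,3]
R8: Y=0.2681+0.000j on G[1,2]
R9: Y=0.002597+0.000j on G[1,0]
I3: z[3]−=0.675, z[0]+=0.675
solve → V1=-0.1625-0.4038j, V2=-0.01017-0.3444j, V3=-0.4081-0.3921j, V4=-0.03951-0.4400j

3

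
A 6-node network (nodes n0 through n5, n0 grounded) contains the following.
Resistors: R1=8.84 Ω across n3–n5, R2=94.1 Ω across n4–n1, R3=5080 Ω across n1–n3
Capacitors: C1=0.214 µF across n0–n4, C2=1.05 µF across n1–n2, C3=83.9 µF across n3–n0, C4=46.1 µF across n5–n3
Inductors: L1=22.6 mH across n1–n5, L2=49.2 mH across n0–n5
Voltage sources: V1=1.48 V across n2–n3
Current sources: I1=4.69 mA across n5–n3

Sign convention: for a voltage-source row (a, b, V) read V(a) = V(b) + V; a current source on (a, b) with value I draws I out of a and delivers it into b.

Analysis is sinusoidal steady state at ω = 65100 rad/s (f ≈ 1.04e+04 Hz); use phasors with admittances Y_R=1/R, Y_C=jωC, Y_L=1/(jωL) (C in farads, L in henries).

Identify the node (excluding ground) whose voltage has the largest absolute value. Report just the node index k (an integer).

2

Element admittances at ω=65100 rad/s:
  Y(R1) = 0.1131+0.000j S between n3,n5
  Y(R2) = 0.01063+0.000j S between n4,n1
  Y(C1) = 0.000+0.01393j S between n0,n4
  Y(C2) = 0.000+0.06835j S between n1,n2
  Y(L1) = 0.000-0.0006797j S between n1,n5
  Y(L2) = 0.000-0.0003122j S between n0,n5
  Y(C3) = 0.000+5.462j S between n3,n0
  Y(R3) = 0.0001969+0.000j S between n1,n3
  Y(C4) = 0.000+3.001j S between n5,n3
  V1: constraint V(n2)−V(n3) = 1.48
  I1: injects 0.00469 A into n3 (from n5)
Assemble and solve the 6×6 MNA system:
  V(n1)=1.376+0.1321j  V(n2)=1.479+0.001568j  V(n3)=-0.001453+0.001568j  V(n4)=0.5698-0.6148j  V(n5)=-0.001823+0.003088j
  i(V1)=-0.008924-0.007027j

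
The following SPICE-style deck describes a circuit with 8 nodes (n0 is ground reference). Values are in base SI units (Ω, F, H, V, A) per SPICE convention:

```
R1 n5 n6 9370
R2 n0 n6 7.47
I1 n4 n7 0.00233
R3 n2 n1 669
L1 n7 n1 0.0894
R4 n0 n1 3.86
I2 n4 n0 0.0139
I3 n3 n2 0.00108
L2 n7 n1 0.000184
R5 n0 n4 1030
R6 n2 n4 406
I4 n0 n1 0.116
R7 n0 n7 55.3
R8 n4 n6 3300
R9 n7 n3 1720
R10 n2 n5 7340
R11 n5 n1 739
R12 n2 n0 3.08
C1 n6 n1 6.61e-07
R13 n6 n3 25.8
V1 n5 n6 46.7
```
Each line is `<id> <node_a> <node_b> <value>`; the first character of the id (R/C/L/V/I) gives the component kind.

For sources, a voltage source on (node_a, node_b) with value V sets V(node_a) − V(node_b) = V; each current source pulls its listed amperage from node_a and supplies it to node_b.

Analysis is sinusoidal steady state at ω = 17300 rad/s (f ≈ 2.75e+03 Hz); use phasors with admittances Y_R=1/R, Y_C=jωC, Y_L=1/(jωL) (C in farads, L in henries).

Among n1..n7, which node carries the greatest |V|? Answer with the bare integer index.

5

MNA unknowns: 7 node voltages V₁..V_7 plus 1 source current (V1)
R1: Y=0.0001067+0.000j on G[5,6]
R2: Y=0.1339+0.000j on G[0,6]
I1: z[4]−=0.00233, z[7]+=0.00233
R3: Y=0.001495+0.000j on G[2,1]
L1: Y=0.000-0.0006466j on G[7,1]
R4: Y=0.2591+0.000j on G[0,1]
I2: z[4]−=0.0139, z[0]+=0.0139
I3: z[3]−=0.00108, z[2]+=0.00108
L2: Y=0.000-0.3141j on G[7,1]
R5: Y=0.0009709+0.000j on G[0,4]
R6: Y=0.002463+0.000j on G[2,4]
I4: z[0]−=0.116, z[1]+=0.116
R7: Y=0.01808+0.000j on G[0,7]
R8: Y=0.0003030+0.000j on G[4,6]
R9: Y=0.0005814+0.000j on G[7,3]
R10: Y=0.0001362+0.000j on G[2,5]
R11: Y=0.001353+0.000j on G[5,1]
R12: Y=0.3247+0.000j on G[2,0]
C1: Y=0.000+0.01144j on G[6,1]
R13: Y=0.03876+0.000j on G[6,3]
V1: row V5−V6=46.7, i_V1 at 5,6
solve → V1=0.6380-0.04396j, V2=-0.007555-0.0001029j, V3=-0.5180+0.09289j, V4=-4.389+0.007669j, V5=46.19+0.09541j, V6=-0.5074+0.09541j, V7=0.6334-0.07507j
aux → i_V1=-0.07292-0.0002016j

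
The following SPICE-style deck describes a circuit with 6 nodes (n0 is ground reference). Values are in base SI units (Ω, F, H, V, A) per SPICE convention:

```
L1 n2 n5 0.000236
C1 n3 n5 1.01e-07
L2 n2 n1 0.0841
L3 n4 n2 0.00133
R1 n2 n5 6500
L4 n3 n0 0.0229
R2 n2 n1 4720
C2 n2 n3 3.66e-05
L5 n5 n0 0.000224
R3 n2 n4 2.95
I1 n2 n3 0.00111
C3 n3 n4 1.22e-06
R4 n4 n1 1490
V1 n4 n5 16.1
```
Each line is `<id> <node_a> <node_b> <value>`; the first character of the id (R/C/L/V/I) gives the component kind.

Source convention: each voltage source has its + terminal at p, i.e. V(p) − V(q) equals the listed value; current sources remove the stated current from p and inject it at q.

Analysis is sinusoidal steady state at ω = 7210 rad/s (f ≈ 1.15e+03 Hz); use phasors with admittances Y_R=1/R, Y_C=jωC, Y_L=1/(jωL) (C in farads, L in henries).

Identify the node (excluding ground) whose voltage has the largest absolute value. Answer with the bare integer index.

4

MNA unknowns: 5 node voltages V₁..V_5 plus 1 source current (V1)
L1: Y=0.000-0.5877j on G[2,5]
C1: Y=0.000+0.0007282j on G[3,5]
L2: Y=0.000-0.001649j on G[2,1]
L3: Y=0.000-0.1043j on G[4,2]
R1: Y=0.0001538+0.000j on G[2,5]
L4: Y=0.000-0.006057j on G[3,0]
R2: Y=0.0002119+0.000j on G[2,1]
C2: Y=0.000+0.2639j on G[2,3]
L5: Y=0.000-0.6192j on G[5,0]
R3: Y=0.3390+0.000j on G[2,4]
I1: z[2]−=0.00111, z[3]+=0.00111
C3: Y=0.000+0.008796j on G[3,4]
R4: Y=0.0006711+0.000j on G[4,1]
V1: row V4−V5=16.1, i_V1 at 4,5
solve → V1=8.524+8.039j, V2=4.898+5.443j, V3=5.362+5.367j, V4=16.05-0.05249j, V5=-0.05245-0.05249j
aux → i_V1=-3.259+2.937j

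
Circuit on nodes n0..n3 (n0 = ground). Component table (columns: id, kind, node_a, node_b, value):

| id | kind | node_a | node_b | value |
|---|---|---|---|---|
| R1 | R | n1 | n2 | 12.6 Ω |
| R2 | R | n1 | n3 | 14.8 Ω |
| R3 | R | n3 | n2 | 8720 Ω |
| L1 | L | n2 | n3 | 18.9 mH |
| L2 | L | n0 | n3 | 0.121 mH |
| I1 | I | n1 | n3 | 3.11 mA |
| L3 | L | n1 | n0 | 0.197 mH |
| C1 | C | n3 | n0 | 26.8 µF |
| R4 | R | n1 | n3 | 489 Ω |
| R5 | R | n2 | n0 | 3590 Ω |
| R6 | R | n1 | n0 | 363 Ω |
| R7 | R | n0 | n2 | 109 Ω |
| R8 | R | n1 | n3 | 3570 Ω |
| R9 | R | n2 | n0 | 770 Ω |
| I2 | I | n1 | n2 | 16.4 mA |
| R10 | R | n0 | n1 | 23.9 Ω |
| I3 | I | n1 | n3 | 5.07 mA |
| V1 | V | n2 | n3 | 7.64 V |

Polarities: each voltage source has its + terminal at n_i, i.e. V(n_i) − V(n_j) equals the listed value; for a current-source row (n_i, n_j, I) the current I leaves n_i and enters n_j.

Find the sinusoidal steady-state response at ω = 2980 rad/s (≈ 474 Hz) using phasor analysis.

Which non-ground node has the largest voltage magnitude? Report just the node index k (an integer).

MNA unknowns: 3 node voltages V₁..V_3 plus 1 source current (V1)
R1: Y=0.07937+0.000j on G[1,2]
R2: Y=0.06757+0.000j on G[1,3]
R3: Y=0.0001147+0.000j on G[3,2]
L1: Y=0.000-0.01776j on G[2,3]
L2: Y=0.000-2.773j on G[0,3]
I1: z[1]−=0.00311, z[3]+=0.00311
L3: Y=0.000-1.703j on G[1,0]
C1: Y=0.000+0.07986j on G[3,0]
R4: Y=0.002045+0.000j on G[1,3]
R5: Y=0.0002786+0.000j on G[2,0]
R6: Y=0.002755+0.000j on G[1,0]
R7: Y=0.009174+0.000j on G[0,2]
R8: Y=0.0002801+0.000j on G[1,3]
R9: Y=0.001299+0.000j on G[2,0]
I2: z[1]−=0.0164, z[2]+=0.0164
R10: Y=0.04184+0.000j on G[0,1]
I3: z[1]−=0.00507, z[3]+=0.00507
V1: row V2−V3=7.64, i_V1 at 2,3
solve → V1=0.05892+0.3320j, V2=7.607-0.2413j, V3=-0.03273-0.2413j
aux → i_V1=-0.6653+0.1837j

2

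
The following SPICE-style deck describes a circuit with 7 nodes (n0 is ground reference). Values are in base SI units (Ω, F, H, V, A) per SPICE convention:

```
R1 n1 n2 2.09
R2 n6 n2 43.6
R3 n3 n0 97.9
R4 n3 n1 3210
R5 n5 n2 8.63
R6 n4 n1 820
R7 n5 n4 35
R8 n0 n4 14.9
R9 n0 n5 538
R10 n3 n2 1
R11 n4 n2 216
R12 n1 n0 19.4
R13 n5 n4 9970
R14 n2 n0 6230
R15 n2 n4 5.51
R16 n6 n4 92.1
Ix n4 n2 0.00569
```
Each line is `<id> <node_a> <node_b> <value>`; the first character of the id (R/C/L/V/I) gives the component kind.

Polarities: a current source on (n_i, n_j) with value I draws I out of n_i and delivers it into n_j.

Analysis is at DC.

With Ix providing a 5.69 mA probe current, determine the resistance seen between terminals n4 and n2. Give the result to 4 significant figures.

R_eq = 4.023 Ω

Apply KCL at each of the 6 non-ground nodes and solve the resulting linear system.
Node n1: branches {R1, R4, R6, R12} → V_1 = 0.01106
Node n2: branches {R1, R2, R5, R10, R11, R14, R15, Ix} → V_2 = 0.01230
Node n3: branches {R3, R4, R10} → V_3 = 0.01218
Node n4: branches {R6, R7, R8, R11, R13, R15, R16, Ix} → V_4 = -0.01059
Node n5: branches {R5, R7, R9, R13} → V_5 = 0.007665
Node n6: branches {R2, R16} → V_6 = 0.004949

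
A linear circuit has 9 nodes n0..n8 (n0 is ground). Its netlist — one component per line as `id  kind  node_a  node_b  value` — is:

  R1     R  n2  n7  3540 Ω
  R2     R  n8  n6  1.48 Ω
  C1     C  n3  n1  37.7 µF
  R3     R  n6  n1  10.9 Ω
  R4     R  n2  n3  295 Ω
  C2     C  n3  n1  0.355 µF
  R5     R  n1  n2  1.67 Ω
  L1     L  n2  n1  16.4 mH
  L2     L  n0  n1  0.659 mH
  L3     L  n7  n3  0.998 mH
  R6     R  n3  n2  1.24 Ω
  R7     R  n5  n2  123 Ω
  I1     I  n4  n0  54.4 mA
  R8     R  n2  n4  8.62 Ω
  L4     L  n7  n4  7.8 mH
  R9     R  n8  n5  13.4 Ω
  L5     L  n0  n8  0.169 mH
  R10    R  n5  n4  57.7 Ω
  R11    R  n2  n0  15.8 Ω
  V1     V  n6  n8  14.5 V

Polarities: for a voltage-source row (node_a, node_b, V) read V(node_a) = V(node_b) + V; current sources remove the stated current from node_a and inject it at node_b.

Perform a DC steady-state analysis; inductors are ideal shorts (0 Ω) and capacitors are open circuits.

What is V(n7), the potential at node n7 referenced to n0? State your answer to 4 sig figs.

-0.05784 V

Element admittances at DC:
  Y(R1) = 0.0002825 S between n2,n7
  Y(R2) = 0.6757 S between n8,n6
  Y(C1) = 0.000 S between n3,n1
  Y(R3) = 0.09174 S between n6,n1
  Y(R4) = 0.003390 S between n2,n3
  Y(C2) = 0.000 S between n3,n1
  Y(R5) = 0.5988 S between n1,n2
  L1: short n2↔n1 (DC inductor)
  L2: short n0↔n1 (DC inductor)
  L3: short n7↔n3 (DC inductor)
  Y(R6) = 0.8065 S between n3,n2
  Y(R7) = 0.008130 S between n5,n2
  I1: injects 0.0544 A into n0 (from n4)
  Y(R8) = 0.1160 S between n2,n4
  L4: short n7↔n4 (DC inductor)
  Y(R9) = 0.07463 S between n8,n5
  L5: short n0↔n8 (DC inductor)
  Y(R10) = 0.01733 S between n5,n4
  Y(R11) = 0.06329 S between n2,n0
  V1: constraint V(n6)−V(n8) = 14.5
Assemble and solve the 14×14 MNA system:
  V(n1)=0.000  V(n2)=0.000  V(n3)=-0.05784  V(n4)=-0.05784  V(n5)=-0.01002  V(n6)=14.50  V(n7)=-0.05784  V(n8)=0.000
  i(L1)=-0.05365  i(L2)=-1.277  i(L3)=-0.04684  i(L4)=0.04686  i(L5)=1.331  i(V1)=-11.13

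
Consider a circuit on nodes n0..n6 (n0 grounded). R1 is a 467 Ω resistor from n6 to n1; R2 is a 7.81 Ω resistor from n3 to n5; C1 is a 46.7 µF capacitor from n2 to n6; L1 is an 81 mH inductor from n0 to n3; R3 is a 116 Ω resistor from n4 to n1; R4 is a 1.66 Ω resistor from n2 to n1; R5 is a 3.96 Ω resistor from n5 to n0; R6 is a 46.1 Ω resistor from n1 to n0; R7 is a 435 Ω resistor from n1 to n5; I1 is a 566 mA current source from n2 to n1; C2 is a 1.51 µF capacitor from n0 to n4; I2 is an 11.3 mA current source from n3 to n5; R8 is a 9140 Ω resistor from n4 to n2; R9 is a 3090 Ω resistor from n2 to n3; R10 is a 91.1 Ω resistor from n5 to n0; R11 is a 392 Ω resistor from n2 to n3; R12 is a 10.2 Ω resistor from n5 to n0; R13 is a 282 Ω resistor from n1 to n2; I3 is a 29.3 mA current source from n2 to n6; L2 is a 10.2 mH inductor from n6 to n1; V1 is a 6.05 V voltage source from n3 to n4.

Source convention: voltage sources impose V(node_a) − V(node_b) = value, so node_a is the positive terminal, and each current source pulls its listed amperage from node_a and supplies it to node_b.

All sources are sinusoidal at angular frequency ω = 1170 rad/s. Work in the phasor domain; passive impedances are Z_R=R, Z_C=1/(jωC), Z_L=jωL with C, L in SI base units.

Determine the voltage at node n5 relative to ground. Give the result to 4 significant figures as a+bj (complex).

Element admittances at ω=1170 rad/s:
  Y(R1) = 0.002141+0.000j S between n6,n1
  Y(R2) = 0.1280+0.000j S between n3,n5
  Y(C1) = 0.000+0.05464j S between n2,n6
  Y(L1) = 0.000-0.01055j S between n0,n3
  Y(R3) = 0.008621+0.000j S between n4,n1
  Y(R4) = 0.6024+0.000j S between n2,n1
  Y(R5) = 0.2525+0.000j S between n5,n0
  Y(R6) = 0.02169+0.000j S between n1,n0
  Y(R7) = 0.002299+0.000j S between n1,n5
  I1: injects 0.566 A into n1 (from n2)
  Y(C2) = 0.000+0.001767j S between n0,n4
  I2: injects 0.0113 A into n5 (from n3)
  Y(R8) = 0.0001094+0.000j S between n4,n2
  Y(R9) = 0.0003236+0.000j S between n2,n3
  Y(R10) = 0.01098+0.000j S between n5,n0
  Y(R11) = 0.002551+0.000j S between n2,n3
  Y(R12) = 0.09804+0.000j S between n5,n0
  Y(R13) = 0.003546+0.000j S between n1,n2
  I3: injects 0.0293 A into n6 (from n2)
  Y(L2) = 0.000-0.08379j S between n6,n1
  V1: constraint V(n3)−V(n4) = 6.05
Assemble and solve the 7×7 MNA system:
  V(n1)=-1.322+0.02280j  V(n2)=-2.305+0.2793j  V(n3)=0.2282+0.1292j  V(n4)=-5.822+0.1292j  V(n5)=0.07619+0.03374j  V(n6)=0.5481+0.4097j
  i(V1)=-0.03940-0.009385j

0.07619+0.03374j V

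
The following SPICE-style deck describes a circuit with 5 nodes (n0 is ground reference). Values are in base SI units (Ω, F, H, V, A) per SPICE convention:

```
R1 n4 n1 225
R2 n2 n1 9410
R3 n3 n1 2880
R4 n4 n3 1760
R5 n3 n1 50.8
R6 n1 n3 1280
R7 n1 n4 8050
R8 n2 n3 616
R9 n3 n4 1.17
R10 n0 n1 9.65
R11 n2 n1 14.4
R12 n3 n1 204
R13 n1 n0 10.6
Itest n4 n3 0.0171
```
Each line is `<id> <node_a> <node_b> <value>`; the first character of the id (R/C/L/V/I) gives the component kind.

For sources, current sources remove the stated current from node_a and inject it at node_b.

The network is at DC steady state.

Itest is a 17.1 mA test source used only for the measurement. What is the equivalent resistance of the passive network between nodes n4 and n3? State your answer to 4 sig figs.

MNA unknowns: 4 node voltages V₁..V_4
R1: Y=0.004444 on G[4,1]
R2: Y=0.0001063 on G[2,1]
R3: Y=0.0003472 on G[3,1]
R4: Y=0.0005682 on G[4,3]
R5: Y=0.01969 on G[3,1]
R6: Y=0.0007813 on G[1,3]
R7: Y=0.0001242 on G[1,4]
R8: Y=0.001623 on G[2,3]
R9: Y=0.8547 on G[3,4]
R10: Y=0.1036 on G[0,1]
R11: Y=0.06944 on G[2,1]
R12: Y=0.004902 on G[3,1]
R13: Y=0.09434 on G[1,0]
Itest: z[4]−=0.0171, z[3]+=0.0171
solve → V1=0.000, V2=6.507e-05, V3=0.002853, V4=-0.01705

R_eq = 1.164 Ω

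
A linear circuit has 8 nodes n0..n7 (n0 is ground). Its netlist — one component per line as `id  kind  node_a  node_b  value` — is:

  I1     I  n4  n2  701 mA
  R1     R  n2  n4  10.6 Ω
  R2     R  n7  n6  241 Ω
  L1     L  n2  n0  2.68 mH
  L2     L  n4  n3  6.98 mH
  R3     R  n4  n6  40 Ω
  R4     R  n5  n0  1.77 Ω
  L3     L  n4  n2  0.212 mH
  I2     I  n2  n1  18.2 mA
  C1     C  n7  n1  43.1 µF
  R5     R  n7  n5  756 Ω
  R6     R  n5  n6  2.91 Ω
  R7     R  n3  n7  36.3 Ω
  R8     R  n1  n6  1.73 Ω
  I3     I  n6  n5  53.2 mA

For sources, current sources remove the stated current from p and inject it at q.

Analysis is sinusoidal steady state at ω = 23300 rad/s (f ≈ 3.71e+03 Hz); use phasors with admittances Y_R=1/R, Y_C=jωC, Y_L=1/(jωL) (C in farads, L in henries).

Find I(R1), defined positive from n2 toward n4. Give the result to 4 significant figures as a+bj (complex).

MNA unknowns: 7 node voltages V₁..V_7
I1: z[4]−=0.701, z[2]+=0.701
R1: Y=0.09434+0.000j on G[2,4]
R2: Y=0.004149+0.000j on G[7,6]
L1: Y=0.000-0.01601j on G[2,0]
L2: Y=0.000-0.006149j on G[4,3]
R3: Y=0.02500+0.000j on G[4,6]
R4: Y=0.5650+0.000j on G[5,0]
L3: Y=0.000-0.2024j on G[4,2]
I2: z[2]−=0.0182, z[1]+=0.0182
C1: Y=0.000+1.004j on G[7,1]
R5: Y=0.001323+0.000j on G[7,5]
R6: Y=0.3436+0.000j on G[5,6]
R7: Y=0.02755+0.000j on G[3,7]
R8: Y=0.5780+0.000j on G[1,6]
I3: z[6]−=0.0532, z[5]+=0.0532
solve → V1=-0.2708-0.03317j, V2=-0.6417+1.826j, V3=-0.5067+0.2887j, V4=-1.919-0.8066j, V5=-0.05177-0.01819j, V6=-0.2909-0.04806j, V7=-0.2622-0.02662j

0.1205+0.2484j A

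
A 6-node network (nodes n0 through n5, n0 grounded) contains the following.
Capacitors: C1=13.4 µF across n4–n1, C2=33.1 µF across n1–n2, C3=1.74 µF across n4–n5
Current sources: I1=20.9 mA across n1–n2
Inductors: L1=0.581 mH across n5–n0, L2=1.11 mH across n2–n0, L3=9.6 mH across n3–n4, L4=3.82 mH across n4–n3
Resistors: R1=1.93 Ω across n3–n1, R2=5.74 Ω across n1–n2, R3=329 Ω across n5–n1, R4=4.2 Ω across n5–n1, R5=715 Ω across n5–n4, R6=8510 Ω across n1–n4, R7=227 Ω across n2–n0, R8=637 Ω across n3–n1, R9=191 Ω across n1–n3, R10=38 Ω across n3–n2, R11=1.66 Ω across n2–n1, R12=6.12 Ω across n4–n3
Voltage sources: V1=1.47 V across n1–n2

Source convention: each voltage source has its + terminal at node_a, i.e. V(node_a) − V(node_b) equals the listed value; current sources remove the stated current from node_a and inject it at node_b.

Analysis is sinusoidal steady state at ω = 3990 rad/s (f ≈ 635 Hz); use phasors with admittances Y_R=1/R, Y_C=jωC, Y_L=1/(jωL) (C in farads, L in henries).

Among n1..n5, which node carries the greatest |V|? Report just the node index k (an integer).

Apply KCL at each of the 5 non-ground nodes and solve the resulting linear system.
Node n1: branches {C1, I1, R1, C2, R2, R3, R4, R6, R8, R9, R11, V1} → V_1 = 0.7611-0.4288j
Node n2: branches {I1, L2, C2, R2, R7, R10, R11, V1} → V_2 = -0.7089-0.4288j
Node n3: branches {R1, L3, R8, R9, R10, L4, R12} → V_3 = 0.6841-0.4205j
Node n4: branches {C1, C3, R5, R6, L3, L4, R12} → V_4 = 0.6545-0.4090j
Node n5: branches {L1, R3, R4, C3, R5} → V_5 = 0.3667+0.2317j
Source currents: i(V1)=-1.299-0.03618j

1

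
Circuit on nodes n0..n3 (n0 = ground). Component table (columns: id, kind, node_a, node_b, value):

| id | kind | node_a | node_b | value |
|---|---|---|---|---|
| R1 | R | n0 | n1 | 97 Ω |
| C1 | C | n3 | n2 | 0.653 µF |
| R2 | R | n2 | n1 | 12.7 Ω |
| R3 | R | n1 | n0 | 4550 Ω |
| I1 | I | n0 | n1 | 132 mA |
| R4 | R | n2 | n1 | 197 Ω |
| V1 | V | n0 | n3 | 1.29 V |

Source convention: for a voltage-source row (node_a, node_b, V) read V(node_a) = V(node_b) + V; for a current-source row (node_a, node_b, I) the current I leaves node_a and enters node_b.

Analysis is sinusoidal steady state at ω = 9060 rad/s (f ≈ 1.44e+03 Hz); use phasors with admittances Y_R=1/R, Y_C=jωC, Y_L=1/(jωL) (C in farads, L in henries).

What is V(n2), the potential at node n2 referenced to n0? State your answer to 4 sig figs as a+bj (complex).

8.586-6.246j V

MNA unknowns: 3 node voltages V₁..V_3 plus 1 source current (V1)
R1: Y=0.01031+0.000j on G[0,1]
C1: Y=0.000+0.005916j on G[3,2]
R2: Y=0.07874+0.000j on G[2,1]
R3: Y=0.0002198+0.000j on G[1,0]
I1: z[0]−=0.132, z[1]+=0.132
R4: Y=0.005076+0.000j on G[2,1]
V1: row V0−V3=1.29, i_V1 at 0,3
solve → V1=9.027-5.549j, V2=8.586-6.246j, V3=-1.290+0.000j
aux → i_V1=-0.03695-0.05843j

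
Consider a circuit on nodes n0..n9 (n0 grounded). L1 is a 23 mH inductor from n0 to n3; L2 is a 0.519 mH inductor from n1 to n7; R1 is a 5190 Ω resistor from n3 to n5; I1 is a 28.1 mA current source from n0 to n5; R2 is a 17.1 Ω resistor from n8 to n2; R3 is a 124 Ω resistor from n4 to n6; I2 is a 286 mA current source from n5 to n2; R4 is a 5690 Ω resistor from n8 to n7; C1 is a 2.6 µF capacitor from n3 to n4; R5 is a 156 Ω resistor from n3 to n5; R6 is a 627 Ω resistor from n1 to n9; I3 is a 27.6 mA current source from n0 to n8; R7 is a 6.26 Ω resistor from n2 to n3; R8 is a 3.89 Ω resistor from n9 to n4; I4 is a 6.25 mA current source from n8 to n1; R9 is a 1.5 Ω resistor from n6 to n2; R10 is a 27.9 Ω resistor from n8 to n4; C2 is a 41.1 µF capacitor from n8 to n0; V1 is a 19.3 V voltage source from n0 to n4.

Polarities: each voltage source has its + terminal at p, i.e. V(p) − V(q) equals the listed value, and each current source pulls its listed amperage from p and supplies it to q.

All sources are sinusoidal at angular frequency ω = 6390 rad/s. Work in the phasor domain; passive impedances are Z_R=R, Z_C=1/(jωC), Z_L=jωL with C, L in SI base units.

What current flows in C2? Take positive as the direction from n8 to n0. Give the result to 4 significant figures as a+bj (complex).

Apply KCL at each of the 9 non-ground nodes and solve the resulting linear system.
Node n1: branches {L2, R6, I4} → V_1 = -13.96+0.2851j
Node n2: branches {R2, I2, R7, R9} → V_2 = -3.565-1.511j
Node n3: branches {L1, R1, C1, R5, R7} → V_3 = -5.375-3.189j
Node n4: branches {R3, C1, R8, R10, V1} → V_4 = -19.30+0.000j
Node n5: branches {R1, I1, I2, R5} → V_5 = -44.43-3.189j
Node n6: branches {R3, R9} → V_6 = -3.753-1.493j
Node n7: branches {L2, R4} → V_7 = -13.96+0.2925j
Node n8: branches {R2, R4, I3, I4, R10, C2} → V_8 = -1.367+2.864j
Node n9: branches {R6, R8} → V_9 = -19.27+0.001758j
Source currents: i(V1)=-0.8296-0.3224j

-0.7522-0.3590j A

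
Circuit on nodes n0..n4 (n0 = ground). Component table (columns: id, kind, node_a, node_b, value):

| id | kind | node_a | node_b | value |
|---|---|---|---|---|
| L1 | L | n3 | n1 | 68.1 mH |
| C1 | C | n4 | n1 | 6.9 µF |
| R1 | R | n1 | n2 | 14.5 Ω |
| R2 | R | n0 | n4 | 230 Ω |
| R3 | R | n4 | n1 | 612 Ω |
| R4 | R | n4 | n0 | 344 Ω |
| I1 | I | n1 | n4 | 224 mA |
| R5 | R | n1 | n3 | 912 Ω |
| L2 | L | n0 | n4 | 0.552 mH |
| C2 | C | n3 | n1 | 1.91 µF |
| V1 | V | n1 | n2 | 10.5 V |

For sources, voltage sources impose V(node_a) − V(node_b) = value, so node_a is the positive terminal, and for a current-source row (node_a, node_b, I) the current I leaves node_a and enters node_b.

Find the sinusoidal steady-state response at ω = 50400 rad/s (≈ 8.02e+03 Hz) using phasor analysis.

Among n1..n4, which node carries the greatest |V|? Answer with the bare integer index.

Apply KCL at each of the 4 non-ground nodes and solve the resulting linear system.
Node n1: branches {L1, C1, R1, R3, I1, R5, C2, V1} → V_1 = -0.003026+0.6441j
Node n2: branches {R1, V1} → V_2 = -10.50+0.6441j
Node n3: branches {L1, R5, C2} → V_3 = -0.003026+0.6441j
Node n4: branches {C1, R2, R3, R4, I1, L2} → V_4 = 0.000+0.000j
Source currents: i(V1)=-0.7241+0.000j

2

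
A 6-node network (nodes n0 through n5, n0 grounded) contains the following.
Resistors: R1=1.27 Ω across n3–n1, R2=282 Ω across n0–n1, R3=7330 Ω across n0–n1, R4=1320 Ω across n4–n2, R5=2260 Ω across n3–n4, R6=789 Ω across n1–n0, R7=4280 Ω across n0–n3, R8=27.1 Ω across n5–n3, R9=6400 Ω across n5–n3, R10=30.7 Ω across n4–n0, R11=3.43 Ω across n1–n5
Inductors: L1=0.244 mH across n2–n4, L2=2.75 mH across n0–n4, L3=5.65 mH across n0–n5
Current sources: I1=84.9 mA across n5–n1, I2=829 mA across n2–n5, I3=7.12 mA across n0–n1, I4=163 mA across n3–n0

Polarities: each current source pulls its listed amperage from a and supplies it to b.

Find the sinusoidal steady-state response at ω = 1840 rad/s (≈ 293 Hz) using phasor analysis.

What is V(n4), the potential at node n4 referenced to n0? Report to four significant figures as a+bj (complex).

MNA unknowns: 5 node voltages V₁..V_5
R1: Y=0.7874+0.000j on G[3,1]
L1: Y=0.000-2.227j on G[2,4]
R2: Y=0.003546+0.000j on G[0,1]
R3: Y=0.0001364+0.000j on G[0,1]
R4: Y=0.0007576+0.000j on G[4,2]
I1: z[5]−=0.0849, z[1]+=0.0849
R5: Y=0.0004425+0.000j on G[3,4]
R6: Y=0.001267+0.000j on G[1,0]
I2: z[2]−=0.829, z[5]+=0.829
R7: Y=0.0002336+0.000j on G[0,3]
R8: Y=0.03690+0.000j on G[5,3]
L2: Y=0.000-0.1976j on G[0,4]
I3: z[0]−=0.00712, z[1]+=0.00712
L3: Y=0.000-0.09619j on G[0,5]
R9: Y=0.0001563+0.000j on G[5,3]
R10: Y=0.03257+0.000j on G[4,0]
R11: Y=0.2915+0.000j on G[1,5]
I4: z[3]−=0.163, z[0]+=0.163
solve → V1=0.2210+6.860j, V2=-0.6968-4.450j, V3=0.03182+6.858j, V4=-0.6967-4.078j, V5=0.4200+6.983j

-0.6967-4.078j V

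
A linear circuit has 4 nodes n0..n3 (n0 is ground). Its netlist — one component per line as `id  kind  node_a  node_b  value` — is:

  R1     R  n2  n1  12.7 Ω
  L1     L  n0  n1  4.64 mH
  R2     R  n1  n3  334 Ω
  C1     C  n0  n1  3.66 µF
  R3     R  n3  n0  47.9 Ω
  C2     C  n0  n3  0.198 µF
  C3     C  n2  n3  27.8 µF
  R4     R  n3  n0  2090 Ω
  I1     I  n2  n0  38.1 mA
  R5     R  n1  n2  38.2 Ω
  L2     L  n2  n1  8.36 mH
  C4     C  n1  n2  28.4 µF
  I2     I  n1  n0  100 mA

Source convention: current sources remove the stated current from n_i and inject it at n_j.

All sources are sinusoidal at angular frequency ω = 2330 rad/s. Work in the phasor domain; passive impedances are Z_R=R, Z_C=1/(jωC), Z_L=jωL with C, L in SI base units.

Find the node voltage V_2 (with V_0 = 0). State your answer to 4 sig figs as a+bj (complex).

MNA unknowns: 3 node voltages V₁..V_3
R1: Y=0.07874+0.000j on G[2,1]
L1: Y=0.000-0.09250j on G[0,1]
R2: Y=0.002994+0.000j on G[1,3]
C1: Y=0.000+0.008528j on G[0,1]
R3: Y=0.02088+0.000j on G[3,0]
C2: Y=0.000+0.0004613j on G[0,3]
C3: Y=0.000+0.06477j on G[2,3]
R4: Y=0.0004785+0.000j on G[3,0]
I1: z[2]−=0.0381, z[0]+=0.0381
R5: Y=0.02618+0.000j on G[1,2]
L2: Y=0.000-0.05134j on G[2,1]
C4: Y=0.000+0.06617j on G[1,2]
I2: z[1]−=0.1, z[0]+=0.1
solve → V1=-0.3427-1.601j, V2=-0.6317-1.294j, V3=-0.1994-1.343j

-0.6317-1.294j V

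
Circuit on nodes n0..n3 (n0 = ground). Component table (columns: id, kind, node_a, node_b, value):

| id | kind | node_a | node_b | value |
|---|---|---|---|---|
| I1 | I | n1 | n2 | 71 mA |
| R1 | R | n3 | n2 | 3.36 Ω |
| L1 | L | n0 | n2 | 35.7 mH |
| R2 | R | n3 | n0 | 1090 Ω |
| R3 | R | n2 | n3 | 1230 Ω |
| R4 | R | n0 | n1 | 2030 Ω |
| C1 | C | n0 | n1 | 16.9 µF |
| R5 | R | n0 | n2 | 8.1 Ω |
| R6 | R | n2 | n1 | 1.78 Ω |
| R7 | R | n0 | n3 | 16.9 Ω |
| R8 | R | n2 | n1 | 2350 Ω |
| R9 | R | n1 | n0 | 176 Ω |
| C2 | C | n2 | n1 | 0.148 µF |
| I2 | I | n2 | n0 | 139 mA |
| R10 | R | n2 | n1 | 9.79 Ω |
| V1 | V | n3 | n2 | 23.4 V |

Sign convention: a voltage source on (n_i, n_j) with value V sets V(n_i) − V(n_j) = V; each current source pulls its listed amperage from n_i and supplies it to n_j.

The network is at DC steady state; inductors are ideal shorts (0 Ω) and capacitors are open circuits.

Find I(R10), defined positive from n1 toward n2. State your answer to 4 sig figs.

Apply KCL at each of the 3 non-ground nodes and solve the resulting linear system.
Node n1: branches {I1, R4, C1, R6, R8, R9, C2, R10} → V_1 = -0.1059
Node n2: branches {I1, R1, L1, R3, R5, R6, R8, C2, I2, R10, V1} → V_2 = 0.000
Node n3: branches {R1, R2, R3, R7, V1} → V_3 = 23.40
Source currents: i(L1)=1.544, i(V1)=-8.389

-0.01082 A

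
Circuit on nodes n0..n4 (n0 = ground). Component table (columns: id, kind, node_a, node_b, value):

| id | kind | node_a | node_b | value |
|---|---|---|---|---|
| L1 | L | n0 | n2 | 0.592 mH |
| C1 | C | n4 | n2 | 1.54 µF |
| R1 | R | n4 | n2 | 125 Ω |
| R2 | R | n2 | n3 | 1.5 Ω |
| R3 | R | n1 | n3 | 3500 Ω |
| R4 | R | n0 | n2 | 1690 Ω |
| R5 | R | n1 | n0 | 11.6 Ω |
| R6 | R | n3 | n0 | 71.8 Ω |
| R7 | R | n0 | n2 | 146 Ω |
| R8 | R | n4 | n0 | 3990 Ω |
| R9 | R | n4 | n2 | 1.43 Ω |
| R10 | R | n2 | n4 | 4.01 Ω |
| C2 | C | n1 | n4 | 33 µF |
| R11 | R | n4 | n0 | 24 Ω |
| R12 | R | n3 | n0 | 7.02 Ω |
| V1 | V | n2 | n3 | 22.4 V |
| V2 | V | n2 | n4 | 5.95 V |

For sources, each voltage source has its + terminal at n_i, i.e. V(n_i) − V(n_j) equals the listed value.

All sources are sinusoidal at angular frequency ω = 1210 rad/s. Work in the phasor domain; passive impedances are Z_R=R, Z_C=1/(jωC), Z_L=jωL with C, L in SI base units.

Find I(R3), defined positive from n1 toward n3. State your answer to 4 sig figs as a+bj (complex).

0.005711-0.001256j A

MNA unknowns: 4 node voltages V₁..V_4 plus 2 source currents (V1, V2)
L1: Y=0.000-1.396j on G[0,2]
C1: Y=0.000+0.001863j on G[4,2]
R1: Y=0.008000+0.000j on G[4,2]
R2: Y=0.6667+0.000j on G[2,3]
R3: Y=0.0002857+0.000j on G[1,3]
R4: Y=0.0005917+0.000j on G[0,2]
R5: Y=0.08621+0.000j on G[1,0]
R6: Y=0.01393+0.000j on G[3,0]
R7: Y=0.006849+0.000j on G[0,2]
R8: Y=0.0002506+0.000j on G[4,0]
R9: Y=0.6993+0.000j on G[4,2]
R10: Y=0.2494+0.000j on G[2,4]
C2: Y=0.000+0.03993j on G[1,4]
R11: Y=0.04167+0.000j on G[4,0]
R12: Y=0.1425+0.000j on G[3,0]
V1: row V2−V3=22.4, i_V1 at 2,3
V2: row V2−V4=5.95, i_V2 at 2,4
solve → V1=-2.103-1.625j, V2=0.3082+2.772j, V3=-22.09+2.772j, V4=-5.642+2.772j
aux → i_V1=-18.39+0.4348j, i_V2=-6.104-0.03619j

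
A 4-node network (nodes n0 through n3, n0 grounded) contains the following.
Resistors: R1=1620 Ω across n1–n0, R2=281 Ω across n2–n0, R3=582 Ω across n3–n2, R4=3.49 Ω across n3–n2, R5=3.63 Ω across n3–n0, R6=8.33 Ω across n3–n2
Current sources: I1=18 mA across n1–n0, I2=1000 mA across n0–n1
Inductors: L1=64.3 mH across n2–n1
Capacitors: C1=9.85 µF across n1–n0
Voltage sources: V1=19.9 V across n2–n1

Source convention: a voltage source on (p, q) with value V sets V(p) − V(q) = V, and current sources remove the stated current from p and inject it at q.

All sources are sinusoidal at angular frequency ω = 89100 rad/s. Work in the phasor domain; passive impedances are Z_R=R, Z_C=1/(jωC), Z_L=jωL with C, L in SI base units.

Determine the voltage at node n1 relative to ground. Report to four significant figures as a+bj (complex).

MNA unknowns: 3 node voltages V₁..V_3 plus 1 source current (V1)
R1: Y=0.0006173+0.000j on G[1,0]
R2: Y=0.003559+0.000j on G[2,0]
R3: Y=0.001718+0.000j on G[3,2]
I1: z[1]−=0.018, z[0]+=0.018
R4: Y=0.2865+0.000j on G[3,2]
I2: z[0]−=1, z[1]+=1
L1: Y=0.000-0.0001745j on G[2,1]
R5: Y=0.2755+0.000j on G[3,0]
C1: Y=0.000+0.8776j on G[1,0]
R6: Y=0.1200+0.000j on G[3,2]
V1: row V2−V1=19.9, i_V1 at 2,1
solve → V1=-0.4989+2.596j, V2=19.40+2.596j, V3=11.58+1.550j
aux → i_V1=-3.260-0.4328j

-0.4989+2.596j V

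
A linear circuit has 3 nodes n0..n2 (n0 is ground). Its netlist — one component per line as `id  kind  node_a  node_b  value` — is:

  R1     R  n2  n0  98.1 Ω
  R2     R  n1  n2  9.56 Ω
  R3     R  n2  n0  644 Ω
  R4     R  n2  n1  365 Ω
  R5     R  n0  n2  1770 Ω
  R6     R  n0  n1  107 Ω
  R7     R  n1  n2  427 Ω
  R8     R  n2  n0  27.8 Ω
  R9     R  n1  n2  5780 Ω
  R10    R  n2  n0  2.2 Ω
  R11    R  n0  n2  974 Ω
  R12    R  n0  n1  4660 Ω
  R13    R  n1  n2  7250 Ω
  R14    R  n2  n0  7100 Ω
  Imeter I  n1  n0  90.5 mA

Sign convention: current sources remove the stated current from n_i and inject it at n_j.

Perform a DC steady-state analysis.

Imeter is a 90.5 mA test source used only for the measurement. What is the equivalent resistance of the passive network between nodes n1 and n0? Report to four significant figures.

R_eq = 10.02 Ω

Element admittances at DC:
  Y(R1) = 0.01019 S between n2,n0
  Y(R2) = 0.1046 S between n1,n2
  Y(R3) = 0.001553 S between n2,n0
  Y(R4) = 0.002740 S between n2,n1
  Y(R5) = 0.0005650 S between n0,n2
  Y(R6) = 0.009346 S between n0,n1
  Y(R7) = 0.002342 S between n1,n2
  Y(R8) = 0.03597 S between n2,n0
  Y(R9) = 0.0001730 S between n1,n2
  Y(R10) = 0.4545 S between n2,n0
  Y(R11) = 0.001027 S between n0,n2
  Y(R12) = 0.0002146 S between n0,n1
  Y(R13) = 0.0001379 S between n1,n2
  Y(R14) = 0.0001408 S between n2,n0
  Imeter: injects 0.0905 A into n0 (from n1)
Assemble and solve the 2×2 MNA system:
  V(n1)=-0.9064  V(n2)=-0.1624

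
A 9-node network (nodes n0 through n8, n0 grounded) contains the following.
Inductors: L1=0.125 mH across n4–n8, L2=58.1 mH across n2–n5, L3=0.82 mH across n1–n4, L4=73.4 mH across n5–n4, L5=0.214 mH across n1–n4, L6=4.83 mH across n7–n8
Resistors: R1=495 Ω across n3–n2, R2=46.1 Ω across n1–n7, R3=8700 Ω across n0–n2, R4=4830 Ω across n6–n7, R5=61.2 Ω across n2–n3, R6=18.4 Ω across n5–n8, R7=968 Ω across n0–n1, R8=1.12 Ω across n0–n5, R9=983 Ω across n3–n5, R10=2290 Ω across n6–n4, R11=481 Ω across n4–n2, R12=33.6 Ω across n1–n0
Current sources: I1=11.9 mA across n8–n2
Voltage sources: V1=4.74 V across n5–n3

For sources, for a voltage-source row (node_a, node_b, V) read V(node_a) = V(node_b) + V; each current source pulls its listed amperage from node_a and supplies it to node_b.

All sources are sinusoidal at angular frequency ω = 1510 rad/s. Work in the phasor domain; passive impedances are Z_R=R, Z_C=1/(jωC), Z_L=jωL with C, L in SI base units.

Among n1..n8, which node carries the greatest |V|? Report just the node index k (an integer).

Apply KCL at each of the 8 non-ground nodes and solve the resulting linear system.
Node n1: branches {R2, R7, L3, L5, R12} → V_1 = -0.1926-0.05540j
Node n2: branches {R1, R3, R5, I1, L2, R11} → V_2 = -2.801-1.561j
Node n3: branches {R1, R5, R9, V1} → V_3 = -4.733+0.002112j
Node n4: branches {L1, L3, L4, L5, R10, R11} → V_4 = -0.1922-0.05692j
Node n5: branches {R6, L2, R8, L4, R9, V1} → V_5 = 0.007004+0.002112j
Node n6: branches {R4, R10} → V_6 = -0.1925-0.05696j
Node n7: branches {R2, R4, L6} → V_7 = -0.1931-0.05704j
Node n8: branches {L1, R6, I1, L6} → V_8 = -0.1928-0.05711j
Source currents: i(V1)=-0.04029+0.02870j

3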